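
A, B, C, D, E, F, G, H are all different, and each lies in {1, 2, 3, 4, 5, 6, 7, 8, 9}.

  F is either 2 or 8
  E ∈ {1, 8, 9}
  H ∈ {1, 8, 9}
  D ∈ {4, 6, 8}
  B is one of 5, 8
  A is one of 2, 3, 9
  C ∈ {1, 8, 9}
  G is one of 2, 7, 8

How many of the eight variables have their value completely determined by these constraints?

The 3 variables C, E, H are confined to {1, 8, 9}, which locks those values in; drop them from A, B, D, F, G.
B's domain is down to {5}, so B = 5.
That leaves F = 2. Eliminate 2 elsewhere: A, G.
G must be 7 (only option left).
A must be 3 (only option left).
Determined: A=3, B=5, F=2, G=7. The other variables each still have more than one consistent value. That makes 4.

4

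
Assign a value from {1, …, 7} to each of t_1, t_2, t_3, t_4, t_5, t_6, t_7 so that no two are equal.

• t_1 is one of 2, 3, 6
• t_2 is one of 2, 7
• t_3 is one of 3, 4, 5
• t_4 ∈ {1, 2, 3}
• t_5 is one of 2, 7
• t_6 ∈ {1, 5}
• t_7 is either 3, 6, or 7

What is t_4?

1

Among the 7 variables, 4 fits only t_3 (and all 7 values in {1, 2, 3, 4, 5, 6, 7} must be used), so t_3 = 4.
The 6 still-open variables together cover exactly {1, 2, 3, 5, 6, 7} — 6 values for 6 variables — and 5 appears only in t_6's list, so t_6 = 5.
Among the 5 still-open variables, 1 fits only t_4 (and all 5 values in {1, 2, 3, 6, 7} must be used), so t_4 = 1.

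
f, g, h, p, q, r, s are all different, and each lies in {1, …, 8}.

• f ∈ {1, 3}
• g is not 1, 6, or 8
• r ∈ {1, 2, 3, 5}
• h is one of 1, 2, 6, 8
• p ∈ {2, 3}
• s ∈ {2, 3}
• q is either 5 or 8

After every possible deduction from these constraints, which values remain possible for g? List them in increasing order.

p and s share exactly the 2 values {2, 3}; by pigeonhole those values go to them, so strike 2, 3 from f, g, h, r.
f must be 1 (only option left). Remove 1 from h, r.
r has just one choice, so r = 5. Remove 5 from g, q.
q has just one choice, so q = 8. Eliminate 8 elsewhere: h.
That leaves h = 6.
No further eliminations apply; g can still be any of 4, 7.

4, 7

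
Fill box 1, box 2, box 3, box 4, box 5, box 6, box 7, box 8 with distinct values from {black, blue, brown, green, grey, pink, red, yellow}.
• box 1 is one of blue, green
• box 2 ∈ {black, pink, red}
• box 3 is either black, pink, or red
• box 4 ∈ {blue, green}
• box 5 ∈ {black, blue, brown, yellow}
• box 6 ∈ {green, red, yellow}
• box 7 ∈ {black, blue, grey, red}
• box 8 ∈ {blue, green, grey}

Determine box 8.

grey

Among the 8 variables, brown fits only box 5 (and all 8 values in {black, blue, brown, green, grey, pink, red, yellow} must be used), so box 5 = brown.
Among the 7 still-open variables, yellow fits only box 6 (and all 7 values in {black, blue, green, grey, pink, red, yellow} must be used), so box 6 = yellow.
box 1 and box 4 between them cover only {blue, green} — a naked pair. Remove those values from box 7, box 8.
So box 8 = grey.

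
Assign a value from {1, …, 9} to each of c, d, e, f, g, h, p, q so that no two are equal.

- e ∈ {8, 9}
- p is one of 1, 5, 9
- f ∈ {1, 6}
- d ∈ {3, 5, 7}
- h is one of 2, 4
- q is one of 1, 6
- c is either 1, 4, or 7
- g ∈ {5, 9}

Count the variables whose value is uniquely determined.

f and q between them cover only {1, 6} — a naked pair. Remove those values from c, p.
The 2 variables g and p are confined to {5, 9}, which locks those values in; drop them from d, e.
e has just one choice, so e = 8.
Determined: e=8. The other variables each still have more than one consistent value. That makes 1.

1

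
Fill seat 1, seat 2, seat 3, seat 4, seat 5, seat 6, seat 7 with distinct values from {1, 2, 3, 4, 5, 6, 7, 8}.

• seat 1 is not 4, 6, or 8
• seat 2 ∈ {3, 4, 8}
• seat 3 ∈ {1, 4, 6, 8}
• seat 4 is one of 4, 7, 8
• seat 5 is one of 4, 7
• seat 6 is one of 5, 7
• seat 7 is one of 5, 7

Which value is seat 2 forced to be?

3

The 2 variables seat 6 and seat 7 are confined to {5, 7}, which locks those values in; drop them from seat 1, seat 4, seat 5.
seat 5 has just one choice, so seat 5 = 4. So seat 2, seat 3, seat 4 can't be 4.
seat 4 must be 8 (only option left). Remove 8 from seat 2, seat 3.
So seat 2 = 3.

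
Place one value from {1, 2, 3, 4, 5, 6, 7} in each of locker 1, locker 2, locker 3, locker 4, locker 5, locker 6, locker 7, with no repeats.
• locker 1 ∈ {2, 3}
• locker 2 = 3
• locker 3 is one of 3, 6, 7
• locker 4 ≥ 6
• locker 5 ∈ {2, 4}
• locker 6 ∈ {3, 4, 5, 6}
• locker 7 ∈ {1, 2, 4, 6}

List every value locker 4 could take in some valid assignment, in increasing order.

6, 7

locker 2 must be 3 (only option left). So locker 1, locker 3, locker 6 can't be 3.
locker 1's domain is down to {2}, so locker 1 = 2. Strike 2 from locker 5, locker 7.
locker 5 has just one choice, so locker 5 = 4. So locker 6, locker 7 can't be 4.
The 4 still-open variables together cover exactly {1, 5, 6, 7} — 4 values for 4 variables — and 1 appears only in locker 7's list, so locker 7 = 1.
The 3 still-open variables together cover exactly {5, 6, 7} — 3 values for 3 variables — and 5 appears only in locker 6's list, so locker 6 = 5.
No further eliminations apply; locker 4 can still be any of 6, 7.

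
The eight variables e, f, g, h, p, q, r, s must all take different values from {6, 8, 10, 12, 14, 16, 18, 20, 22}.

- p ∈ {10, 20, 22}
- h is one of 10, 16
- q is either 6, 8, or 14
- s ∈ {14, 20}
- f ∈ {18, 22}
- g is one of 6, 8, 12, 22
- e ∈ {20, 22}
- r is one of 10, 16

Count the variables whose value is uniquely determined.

The 2 variables h and r are confined to {10, 16}, which locks those values in; drop them from p.
e and p between them cover only {20, 22} — a naked pair. Remove those values from f, g, s.
That leaves f = 18.
That leaves s = 14. Eliminate 14 elsewhere: q.
Determined: f=18, s=14. The other variables each still have more than one consistent value. That makes 2.

2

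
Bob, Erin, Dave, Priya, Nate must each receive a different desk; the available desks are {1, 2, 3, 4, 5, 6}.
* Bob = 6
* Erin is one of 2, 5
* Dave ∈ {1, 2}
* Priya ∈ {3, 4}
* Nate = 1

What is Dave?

2

Bob's domain is down to {6}, so Bob = 6.
Nate's domain is down to {1}, so Nate = 1. Remove 1 from Dave.
So Dave = 2.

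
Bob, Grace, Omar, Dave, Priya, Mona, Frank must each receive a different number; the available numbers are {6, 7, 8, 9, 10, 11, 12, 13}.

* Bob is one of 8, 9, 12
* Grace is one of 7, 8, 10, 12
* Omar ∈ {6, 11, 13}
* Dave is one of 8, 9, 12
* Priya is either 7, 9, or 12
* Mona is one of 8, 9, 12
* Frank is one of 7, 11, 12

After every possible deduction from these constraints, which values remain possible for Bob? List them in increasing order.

8, 9, 12

Bob, Dave, Mona between them cover only {8, 9, 12} — a naked triple. Remove those values from Grace, Priya, Frank.
That leaves Priya = 7. So Grace, Frank can't be 7.
Frank's domain is down to {11}, so Frank = 11. So Omar can't be 11.
Grace has just one choice, so Grace = 10.
No further eliminations apply; Bob can still be any of 8, 9, 12.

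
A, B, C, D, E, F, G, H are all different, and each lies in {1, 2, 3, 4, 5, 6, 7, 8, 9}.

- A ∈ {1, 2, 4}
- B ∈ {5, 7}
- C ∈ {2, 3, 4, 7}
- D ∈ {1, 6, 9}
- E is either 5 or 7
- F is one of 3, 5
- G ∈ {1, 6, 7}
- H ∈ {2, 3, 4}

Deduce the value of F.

3

Among the 8 variables, 9 fits only D (and all 8 values in {1, 2, 3, 4, 5, 6, 7, 9} must be used), so D = 9.
Among the 7 still-open variables, 6 fits only G (and all 7 values in {1, 2, 3, 4, 5, 6, 7} must be used), so G = 6.
The 6 still-open variables together cover exactly {1, 2, 3, 4, 5, 7} — 6 values for 6 variables — and 1 appears only in A's list, so A = 1.
B and E between them cover only {5, 7} — a naked pair. Remove those values from C, F.
So F = 3.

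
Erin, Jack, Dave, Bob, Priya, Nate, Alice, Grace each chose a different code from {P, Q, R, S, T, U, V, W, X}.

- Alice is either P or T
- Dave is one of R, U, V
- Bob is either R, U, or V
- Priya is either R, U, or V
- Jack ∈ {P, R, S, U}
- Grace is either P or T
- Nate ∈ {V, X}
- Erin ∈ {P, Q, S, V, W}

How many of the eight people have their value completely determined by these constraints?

2

The 2 variables Alice and Grace are confined to {P, T}, which locks those values in; drop them from Erin, Jack.
Dave, Bob, Priya share exactly the 3 values {R, U, V}; by pigeonhole those values go to them, so strike R, U, V from Erin, Jack, Nate.
Jack must be S (only option left). Eliminate S elsewhere: Erin.
Nate's domain is down to {X}, so Nate = X.
Determined: Jack=S, Nate=X. The other people each still have more than one consistent value. That makes 2.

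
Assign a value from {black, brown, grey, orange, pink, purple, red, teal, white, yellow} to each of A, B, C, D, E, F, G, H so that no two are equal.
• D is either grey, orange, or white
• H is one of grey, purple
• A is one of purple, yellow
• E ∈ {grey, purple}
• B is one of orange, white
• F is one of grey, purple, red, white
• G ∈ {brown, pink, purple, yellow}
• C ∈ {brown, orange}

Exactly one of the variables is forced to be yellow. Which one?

The 8 variables draw from only 8 values {brown, grey, orange, pink, purple, red, white, yellow}, so each is used; only G can be pink, hence G = pink.
The 7 still-open variables draw from only 7 values {brown, grey, orange, purple, red, white, yellow}, so each is used; only C can be brown, hence C = brown.
The 6 still-open variables together cover exactly {grey, orange, purple, red, white, yellow} — 6 values for 6 variables — and red appears only in F's list, so F = red.
Among the 5 still-open variables, yellow fits only A (and all 5 values in {grey, orange, purple, white, yellow} must be used), so A = yellow.

A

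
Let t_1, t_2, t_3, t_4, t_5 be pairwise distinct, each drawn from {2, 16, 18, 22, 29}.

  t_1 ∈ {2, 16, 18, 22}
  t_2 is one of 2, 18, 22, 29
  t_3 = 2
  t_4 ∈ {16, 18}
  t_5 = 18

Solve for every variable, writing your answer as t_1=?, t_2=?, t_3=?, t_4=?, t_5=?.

t_1=22, t_2=29, t_3=2, t_4=16, t_5=18

t_3 has just one choice, so t_3 = 2. Strike 2 from t_1, t_2.
That leaves t_5 = 18. So t_1, t_2, t_4 can't be 18.
That leaves t_4 = 16. Strike 16 from t_1.
t_1 has just one choice, so t_1 = 22. Remove 22 from t_2.
t_2's domain is down to {29}, so t_2 = 29.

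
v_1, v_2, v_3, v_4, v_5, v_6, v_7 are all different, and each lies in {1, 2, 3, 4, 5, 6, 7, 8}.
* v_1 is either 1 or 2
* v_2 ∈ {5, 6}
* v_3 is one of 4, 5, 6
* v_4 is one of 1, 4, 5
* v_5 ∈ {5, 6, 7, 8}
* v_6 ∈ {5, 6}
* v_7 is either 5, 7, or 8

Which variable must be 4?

Among the 7 variables, 2 fits only v_1 (and all 7 values in {1, 2, 4, 5, 6, 7, 8} must be used), so v_1 = 2.
The 6 still-open variables draw from only 6 values {1, 4, 5, 6, 7, 8}, so each is used; only v_4 can be 1, hence v_4 = 1.
The 5 still-open variables together cover exactly {4, 5, 6, 7, 8} — 5 values for 5 variables — and 4 appears only in v_3's list, so v_3 = 4.

v_3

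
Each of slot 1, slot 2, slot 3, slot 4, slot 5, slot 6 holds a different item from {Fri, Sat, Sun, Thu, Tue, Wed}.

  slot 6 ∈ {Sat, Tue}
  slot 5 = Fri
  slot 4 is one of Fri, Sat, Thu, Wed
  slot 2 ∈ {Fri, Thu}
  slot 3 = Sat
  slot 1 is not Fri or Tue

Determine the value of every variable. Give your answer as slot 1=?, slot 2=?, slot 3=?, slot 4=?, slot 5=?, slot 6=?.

slot 3 must be Sat (only option left). So slot 1, slot 4, slot 6 can't be Sat.
slot 5's domain is down to {Fri}, so slot 5 = Fri. Strike Fri from slot 2, slot 4.
That leaves slot 6 = Tue.
slot 2's domain is down to {Thu}, so slot 2 = Thu. So slot 1, slot 4 can't be Thu.
That leaves slot 4 = Wed. Remove Wed from slot 1.
slot 1's domain is down to {Sun}, so slot 1 = Sun.

slot 1=Sun, slot 2=Thu, slot 3=Sat, slot 4=Wed, slot 5=Fri, slot 6=Tue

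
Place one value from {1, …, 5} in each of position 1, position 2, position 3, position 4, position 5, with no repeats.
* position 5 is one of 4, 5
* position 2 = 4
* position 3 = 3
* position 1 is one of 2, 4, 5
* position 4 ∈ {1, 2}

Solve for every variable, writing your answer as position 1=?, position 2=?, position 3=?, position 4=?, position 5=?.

position 1=2, position 2=4, position 3=3, position 4=1, position 5=5

position 2 must be 4 (only option left). Strike 4 from position 1, position 5.
position 3's domain is down to {3}, so position 3 = 3.
That leaves position 5 = 5. Strike 5 from position 1.
That leaves position 1 = 2. So position 4 can't be 2.
That leaves position 4 = 1.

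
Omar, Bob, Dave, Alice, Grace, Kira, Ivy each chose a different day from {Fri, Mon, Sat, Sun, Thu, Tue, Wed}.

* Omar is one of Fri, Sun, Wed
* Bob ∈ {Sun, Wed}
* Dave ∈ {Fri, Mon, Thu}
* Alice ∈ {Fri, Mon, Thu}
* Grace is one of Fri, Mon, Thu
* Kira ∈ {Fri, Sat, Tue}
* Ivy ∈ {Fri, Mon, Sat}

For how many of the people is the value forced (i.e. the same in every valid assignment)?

Among the 7 variables, Tue fits only Kira (and all 7 values in {Fri, Mon, Sat, Sun, Thu, Tue, Wed} must be used), so Kira = Tue.
The 6 still-open variables together cover exactly {Fri, Mon, Sat, Sun, Thu, Wed} — 6 values for 6 variables — and Sat appears only in Ivy's list, so Ivy = Sat.
Dave, Alice, Grace between them cover only {Fri, Mon, Thu} — a naked triple. Remove those values from Omar.
Determined: Kira=Tue, Ivy=Sat. The other people each still have more than one consistent value. That makes 2.

2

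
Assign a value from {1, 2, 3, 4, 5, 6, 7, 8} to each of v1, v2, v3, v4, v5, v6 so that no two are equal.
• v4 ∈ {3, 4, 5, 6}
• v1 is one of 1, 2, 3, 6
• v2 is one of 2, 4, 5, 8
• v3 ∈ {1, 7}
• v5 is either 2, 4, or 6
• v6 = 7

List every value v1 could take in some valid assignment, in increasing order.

2, 3, 6

v6 has just one choice, so v6 = 7. So v3 can't be 7.
v3's domain is down to {1}, so v3 = 1. So v1 can't be 1.
No further eliminations apply; v1 can still be any of 2, 3, 6.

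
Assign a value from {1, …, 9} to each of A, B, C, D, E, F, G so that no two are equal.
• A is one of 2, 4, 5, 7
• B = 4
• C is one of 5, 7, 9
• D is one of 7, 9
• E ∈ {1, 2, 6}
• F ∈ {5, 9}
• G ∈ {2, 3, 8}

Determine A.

2

B has just one choice, so B = 4. Remove 4 from A.
C, D, F share exactly the 3 values {5, 7, 9}; by pigeonhole those values go to them, so strike 5, 7, 9 from A.
So A = 2.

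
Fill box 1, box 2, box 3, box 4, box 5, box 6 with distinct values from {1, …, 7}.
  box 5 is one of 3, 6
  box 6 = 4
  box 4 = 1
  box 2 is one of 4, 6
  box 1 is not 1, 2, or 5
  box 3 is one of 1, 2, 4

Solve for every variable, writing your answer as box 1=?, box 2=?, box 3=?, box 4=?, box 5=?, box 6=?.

box 4's domain is down to {1}, so box 4 = 1. Eliminate 1 elsewhere: box 3.
box 6 must be 4 (only option left). So box 1, box 2, box 3 can't be 4.
box 2 has just one choice, so box 2 = 6. So box 1, box 5 can't be 6.
box 3 must be 2 (only option left).
box 5 must be 3 (only option left). Strike 3 from box 1.
That leaves box 1 = 7.

box 1=7, box 2=6, box 3=2, box 4=1, box 5=3, box 6=4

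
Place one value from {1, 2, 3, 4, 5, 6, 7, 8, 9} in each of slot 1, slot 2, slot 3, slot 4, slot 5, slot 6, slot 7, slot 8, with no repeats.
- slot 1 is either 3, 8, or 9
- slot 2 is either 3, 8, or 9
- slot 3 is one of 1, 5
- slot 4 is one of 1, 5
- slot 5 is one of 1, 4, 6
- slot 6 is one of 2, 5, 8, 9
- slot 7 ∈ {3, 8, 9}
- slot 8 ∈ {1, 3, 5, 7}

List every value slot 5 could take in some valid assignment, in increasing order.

4, 6

slot 3 and slot 4 between them cover only {1, 5} — a naked pair. Remove those values from slot 5, slot 6, slot 8.
The 3 variables slot 1, slot 2, slot 7 are confined to {3, 8, 9}, which locks those values in; drop them from slot 6, slot 8.
slot 6 must be 2 (only option left).
slot 8's domain is down to {7}, so slot 8 = 7.
No further eliminations apply; slot 5 can still be any of 4, 6.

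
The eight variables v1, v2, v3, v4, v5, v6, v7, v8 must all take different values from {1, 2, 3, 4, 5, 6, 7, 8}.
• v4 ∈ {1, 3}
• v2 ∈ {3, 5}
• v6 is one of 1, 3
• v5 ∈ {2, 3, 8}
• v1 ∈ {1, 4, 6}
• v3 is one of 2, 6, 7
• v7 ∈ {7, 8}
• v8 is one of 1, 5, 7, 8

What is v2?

Among the 8 variables, 4 fits only v1 (and all 8 values in {1, 2, 3, 4, 5, 6, 7, 8} must be used), so v1 = 4.
The 7 still-open variables together cover exactly {1, 2, 3, 5, 6, 7, 8} — 7 values for 7 variables — and 6 appears only in v3's list, so v3 = 6.
Among the 6 still-open variables, 2 fits only v5 (and all 6 values in {1, 2, 3, 5, 7, 8} must be used), so v5 = 2.
v4 and v6 between them cover only {1, 3} — a naked pair. Remove those values from v2, v8.
So v2 = 5.

5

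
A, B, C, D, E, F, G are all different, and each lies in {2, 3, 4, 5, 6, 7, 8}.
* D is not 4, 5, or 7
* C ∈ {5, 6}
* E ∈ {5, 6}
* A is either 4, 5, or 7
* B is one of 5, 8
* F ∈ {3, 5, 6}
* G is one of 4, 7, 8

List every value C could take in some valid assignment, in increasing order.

5, 6

Among the 7 variables, 2 fits only D (and all 7 values in {2, 3, 4, 5, 6, 7, 8} must be used), so D = 2.
Among the 6 still-open variables, 3 fits only F (and all 6 values in {3, 4, 5, 6, 7, 8} must be used), so F = 3.
C and E between them cover only {5, 6} — a naked pair. Remove those values from A, B.
B's domain is down to {8}, so B = 8. Remove 8 from G.
No further eliminations apply; C can still be any of 5, 6.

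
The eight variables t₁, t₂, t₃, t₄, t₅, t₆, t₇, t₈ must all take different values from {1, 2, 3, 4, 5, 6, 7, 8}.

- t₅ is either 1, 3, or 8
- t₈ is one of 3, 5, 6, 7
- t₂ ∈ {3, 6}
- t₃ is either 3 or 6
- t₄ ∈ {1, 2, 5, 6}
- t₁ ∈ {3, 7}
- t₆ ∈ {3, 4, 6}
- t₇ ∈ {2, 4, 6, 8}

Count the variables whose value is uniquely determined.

t₂ and t₃ between them cover only {3, 6} — a naked pair. Remove those values from t₁, t₄, t₅, t₆, t₇, t₈.
t₁'s domain is down to {7}, so t₁ = 7. Eliminate 7 elsewhere: t₈.
t₆'s domain is down to {4}, so t₆ = 4. Strike 4 from t₇.
t₈ must be 5 (only option left). Strike 5 from t₄.
Determined: t₁=7, t₆=4, t₈=5. The other variables each still have more than one consistent value. That makes 3.

3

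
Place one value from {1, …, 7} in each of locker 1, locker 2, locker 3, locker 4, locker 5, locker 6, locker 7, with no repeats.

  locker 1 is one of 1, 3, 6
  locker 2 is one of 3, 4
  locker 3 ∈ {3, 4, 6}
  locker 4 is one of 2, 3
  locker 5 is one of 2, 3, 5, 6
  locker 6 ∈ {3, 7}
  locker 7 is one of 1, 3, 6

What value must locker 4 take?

The 7 variables together cover exactly {1, 2, 3, 4, 5, 6, 7} — 7 values for 7 variables — and 5 appears only in locker 5's list, so locker 5 = 5.
The 6 still-open variables draw from only 6 values {1, 2, 3, 4, 6, 7}, so each is used; only locker 4 can be 2, hence locker 4 = 2.

2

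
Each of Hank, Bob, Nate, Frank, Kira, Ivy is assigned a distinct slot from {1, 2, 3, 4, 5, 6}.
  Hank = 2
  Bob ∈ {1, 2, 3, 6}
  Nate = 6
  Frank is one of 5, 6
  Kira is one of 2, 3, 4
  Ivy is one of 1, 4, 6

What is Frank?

Hank's domain is down to {2}, so Hank = 2. So Bob, Kira can't be 2.
Nate's domain is down to {6}, so Nate = 6. Remove 6 from Bob, Frank, Ivy.
So Frank = 5.

5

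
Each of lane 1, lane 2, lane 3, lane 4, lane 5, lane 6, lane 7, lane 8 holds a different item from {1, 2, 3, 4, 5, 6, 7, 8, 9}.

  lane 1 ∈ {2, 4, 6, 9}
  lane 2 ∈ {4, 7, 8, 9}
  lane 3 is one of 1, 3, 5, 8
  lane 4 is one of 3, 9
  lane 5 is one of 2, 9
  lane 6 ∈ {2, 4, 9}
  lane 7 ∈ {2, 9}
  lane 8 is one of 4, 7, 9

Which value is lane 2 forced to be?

8

lane 5 and lane 7 share exactly the 2 values {2, 9}; by pigeonhole those values go to them, so strike 2, 9 from lane 1, lane 2, lane 4, lane 6, lane 8.
lane 4 must be 3 (only option left). So lane 3 can't be 3.
lane 6's domain is down to {4}, so lane 6 = 4. Remove 4 from lane 1, lane 2, lane 8.
lane 8's domain is down to {7}, so lane 8 = 7. So lane 2 can't be 7.
So lane 2 = 8.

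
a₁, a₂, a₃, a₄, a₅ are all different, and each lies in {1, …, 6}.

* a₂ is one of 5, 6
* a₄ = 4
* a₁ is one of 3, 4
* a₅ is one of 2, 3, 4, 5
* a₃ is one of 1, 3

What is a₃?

a₄ must be 4 (only option left). Remove 4 from a₁, a₅.
That leaves a₁ = 3. Strike 3 from a₃, a₅.
So a₃ = 1.

1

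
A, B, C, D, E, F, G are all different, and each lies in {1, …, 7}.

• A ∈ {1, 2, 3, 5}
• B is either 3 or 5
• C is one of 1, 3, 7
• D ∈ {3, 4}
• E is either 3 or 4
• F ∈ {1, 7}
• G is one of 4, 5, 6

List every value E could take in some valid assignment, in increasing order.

The 7 variables draw from only 7 values {1, 2, 3, 4, 5, 6, 7}, so each is used; only A can be 2, hence A = 2.
Among the 6 still-open variables, 6 fits only G (and all 6 values in {1, 3, 4, 5, 6, 7} must be used), so G = 6.
Among the 5 still-open variables, 5 fits only B (and all 5 values in {1, 3, 4, 5, 7} must be used), so B = 5.
D and E share exactly the 2 values {3, 4}; by pigeonhole those values go to them, so strike 3, 4 from C.
No further eliminations apply; E can still be any of 3, 4.

3, 4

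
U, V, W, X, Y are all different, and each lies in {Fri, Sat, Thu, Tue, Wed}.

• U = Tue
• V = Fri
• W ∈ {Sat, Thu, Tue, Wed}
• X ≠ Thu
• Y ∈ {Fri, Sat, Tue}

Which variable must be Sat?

U has just one choice, so U = Tue. Strike Tue from W, X, Y.
V must be Fri (only option left). Strike Fri from X, Y.
So Sat goes to Y.

Y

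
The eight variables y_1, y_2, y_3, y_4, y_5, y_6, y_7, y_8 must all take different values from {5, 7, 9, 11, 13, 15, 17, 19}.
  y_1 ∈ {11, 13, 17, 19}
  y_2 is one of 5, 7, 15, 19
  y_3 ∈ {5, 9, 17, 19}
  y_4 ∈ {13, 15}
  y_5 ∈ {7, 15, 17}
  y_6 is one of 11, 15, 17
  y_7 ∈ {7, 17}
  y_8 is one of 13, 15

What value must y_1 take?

19

Among the 8 variables, 9 fits only y_3 (and all 8 values in {5, 7, 9, 11, 13, 15, 17, 19} must be used), so y_3 = 9.
The 7 still-open variables draw from only 7 values {5, 7, 11, 13, 15, 17, 19}, so each is used; only y_2 can be 5, hence y_2 = 5.
The 6 still-open variables together cover exactly {7, 11, 13, 15, 17, 19} — 6 values for 6 variables — and 19 appears only in y_1's list, so y_1 = 19.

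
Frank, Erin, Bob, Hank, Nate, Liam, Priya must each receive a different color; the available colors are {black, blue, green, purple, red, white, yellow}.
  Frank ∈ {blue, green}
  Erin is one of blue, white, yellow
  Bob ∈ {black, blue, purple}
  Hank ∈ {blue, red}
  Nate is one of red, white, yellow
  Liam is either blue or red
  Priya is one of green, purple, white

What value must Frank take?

The 7 variables draw from only 7 values {black, blue, green, purple, red, white, yellow}, so each is used; only Bob can be black, hence Bob = black.
Among the 6 still-open variables, purple fits only Priya (and all 6 values in {blue, green, purple, red, white, yellow} must be used), so Priya = purple.
Among the 5 still-open variables, green fits only Frank (and all 5 values in {blue, green, red, white, yellow} must be used), so Frank = green.

green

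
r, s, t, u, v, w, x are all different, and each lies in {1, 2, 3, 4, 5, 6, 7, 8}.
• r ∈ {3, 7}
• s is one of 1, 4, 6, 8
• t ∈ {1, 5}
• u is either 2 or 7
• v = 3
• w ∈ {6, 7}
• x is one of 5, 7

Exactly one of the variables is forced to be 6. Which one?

w

v's domain is down to {3}, so v = 3. Remove 3 from r.
r's domain is down to {7}, so r = 7. Eliminate 7 elsewhere: u, w, x.
So 6 goes to w.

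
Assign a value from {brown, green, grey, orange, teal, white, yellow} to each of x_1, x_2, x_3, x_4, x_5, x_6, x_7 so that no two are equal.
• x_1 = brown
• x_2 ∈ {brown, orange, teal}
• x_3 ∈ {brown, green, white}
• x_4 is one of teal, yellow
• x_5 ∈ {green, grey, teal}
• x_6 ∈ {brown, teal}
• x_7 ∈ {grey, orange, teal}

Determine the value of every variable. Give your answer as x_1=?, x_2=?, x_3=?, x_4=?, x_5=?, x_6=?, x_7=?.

x_1 must be brown (only option left). Eliminate brown elsewhere: x_2, x_3, x_6.
That leaves x_6 = teal. Strike teal from x_2, x_4, x_5, x_7.
x_2 has just one choice, so x_2 = orange. Strike orange from x_7.
x_4's domain is down to {yellow}, so x_4 = yellow.
x_7's domain is down to {grey}, so x_7 = grey. Strike grey from x_5.
That leaves x_5 = green. So x_3 can't be green.
x_3's domain is down to {white}, so x_3 = white.

x_1=brown, x_2=orange, x_3=white, x_4=yellow, x_5=green, x_6=teal, x_7=grey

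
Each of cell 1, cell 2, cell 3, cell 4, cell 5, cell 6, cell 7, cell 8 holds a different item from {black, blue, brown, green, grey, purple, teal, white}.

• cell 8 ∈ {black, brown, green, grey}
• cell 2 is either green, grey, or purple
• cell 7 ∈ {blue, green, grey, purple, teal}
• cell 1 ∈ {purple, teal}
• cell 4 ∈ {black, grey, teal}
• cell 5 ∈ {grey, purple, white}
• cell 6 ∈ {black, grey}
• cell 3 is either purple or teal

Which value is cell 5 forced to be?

Among the 8 variables, blue fits only cell 7 (and all 8 values in {black, blue, brown, green, grey, purple, teal, white} must be used), so cell 7 = blue.
Among the 7 still-open variables, brown fits only cell 8 (and all 7 values in {black, brown, green, grey, purple, teal, white} must be used), so cell 8 = brown.
The 6 still-open variables together cover exactly {black, green, grey, purple, teal, white} — 6 values for 6 variables — and green appears only in cell 2's list, so cell 2 = green.
Among the 5 still-open variables, white fits only cell 5 (and all 5 values in {black, grey, purple, teal, white} must be used), so cell 5 = white.

white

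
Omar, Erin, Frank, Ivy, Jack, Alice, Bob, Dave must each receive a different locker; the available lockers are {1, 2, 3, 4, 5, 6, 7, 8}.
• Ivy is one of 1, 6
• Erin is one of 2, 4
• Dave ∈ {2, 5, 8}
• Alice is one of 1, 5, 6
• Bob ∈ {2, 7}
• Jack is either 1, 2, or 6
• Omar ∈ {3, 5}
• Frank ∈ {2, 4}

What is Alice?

The 8 variables together cover exactly {1, 2, 3, 4, 5, 6, 7, 8} — 8 values for 8 variables — and 3 appears only in Omar's list, so Omar = 3.
Among the 7 still-open variables, 7 fits only Bob (and all 7 values in {1, 2, 4, 5, 6, 7, 8} must be used), so Bob = 7.
The 6 still-open variables together cover exactly {1, 2, 4, 5, 6, 8} — 6 values for 6 variables — and 8 appears only in Dave's list, so Dave = 8.
The 5 still-open variables together cover exactly {1, 2, 4, 5, 6} — 5 values for 5 variables — and 5 appears only in Alice's list, so Alice = 5.

5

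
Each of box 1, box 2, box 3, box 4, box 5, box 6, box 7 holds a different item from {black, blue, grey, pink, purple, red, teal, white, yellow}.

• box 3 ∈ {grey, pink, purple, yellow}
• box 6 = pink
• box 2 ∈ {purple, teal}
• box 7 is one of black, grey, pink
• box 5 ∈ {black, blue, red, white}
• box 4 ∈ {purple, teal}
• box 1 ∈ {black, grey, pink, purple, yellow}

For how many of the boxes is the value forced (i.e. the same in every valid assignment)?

1

box 6's domain is down to {pink}, so box 6 = pink. Remove pink from box 1, box 3, box 7.
box 2 and box 4 between them cover only {purple, teal} — a naked pair. Remove those values from box 1, box 3.
box 1, box 3, box 7 share exactly the 3 values {black, grey, yellow}; by pigeonhole those values go to them, so strike black, grey, yellow from box 5.
Determined: box 6=pink. The other boxes each still have more than one consistent value. That makes 1.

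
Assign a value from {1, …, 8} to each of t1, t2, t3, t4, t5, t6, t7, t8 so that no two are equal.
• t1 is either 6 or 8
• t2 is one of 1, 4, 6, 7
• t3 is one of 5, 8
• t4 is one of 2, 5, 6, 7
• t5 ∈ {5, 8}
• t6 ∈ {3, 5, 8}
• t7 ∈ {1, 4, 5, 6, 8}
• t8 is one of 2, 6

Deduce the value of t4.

7

The 8 variables together cover exactly {1, 2, 3, 4, 5, 6, 7, 8} — 8 values for 8 variables — and 3 appears only in t6's list, so t6 = 3.
t3 and t5 between them cover only {5, 8} — a naked pair. Remove those values from t1, t4, t7.
t1 has just one choice, so t1 = 6. Strike 6 from t2, t4, t7, t8.
t8 has just one choice, so t8 = 2. Remove 2 from t4.
So t4 = 7.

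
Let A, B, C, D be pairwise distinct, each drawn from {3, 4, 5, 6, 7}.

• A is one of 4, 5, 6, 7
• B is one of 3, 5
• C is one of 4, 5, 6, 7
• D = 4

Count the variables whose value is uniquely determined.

1

D has just one choice, so D = 4. So A, C can't be 4.
Determined: D=4. The other variables each still have more than one consistent value. That makes 1.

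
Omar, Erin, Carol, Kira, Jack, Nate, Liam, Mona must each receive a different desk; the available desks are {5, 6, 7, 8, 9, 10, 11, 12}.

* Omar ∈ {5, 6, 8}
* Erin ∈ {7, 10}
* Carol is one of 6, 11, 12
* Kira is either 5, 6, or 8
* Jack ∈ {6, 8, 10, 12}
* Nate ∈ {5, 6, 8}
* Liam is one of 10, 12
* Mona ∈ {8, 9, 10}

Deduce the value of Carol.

11

Among the 8 variables, 7 fits only Erin (and all 8 values in {5, 6, 7, 8, 9, 10, 11, 12} must be used), so Erin = 7.
The 7 still-open variables together cover exactly {5, 6, 8, 9, 10, 11, 12} — 7 values for 7 variables — and 9 appears only in Mona's list, so Mona = 9.
The 6 still-open variables together cover exactly {5, 6, 8, 10, 11, 12} — 6 values for 6 variables — and 11 appears only in Carol's list, so Carol = 11.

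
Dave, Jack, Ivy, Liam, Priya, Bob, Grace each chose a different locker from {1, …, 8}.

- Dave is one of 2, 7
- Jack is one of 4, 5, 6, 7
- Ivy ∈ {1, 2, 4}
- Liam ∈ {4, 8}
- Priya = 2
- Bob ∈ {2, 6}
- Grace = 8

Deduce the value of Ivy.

Priya must be 2 (only option left). Strike 2 from Dave, Ivy, Bob.
Bob has just one choice, so Bob = 6. Remove 6 from Jack.
That leaves Grace = 8. Eliminate 8 elsewhere: Liam.
Dave must be 7 (only option left). Eliminate 7 elsewhere: Jack.
Liam's domain is down to {4}, so Liam = 4. Eliminate 4 elsewhere: Jack, Ivy.
So Ivy = 1.

1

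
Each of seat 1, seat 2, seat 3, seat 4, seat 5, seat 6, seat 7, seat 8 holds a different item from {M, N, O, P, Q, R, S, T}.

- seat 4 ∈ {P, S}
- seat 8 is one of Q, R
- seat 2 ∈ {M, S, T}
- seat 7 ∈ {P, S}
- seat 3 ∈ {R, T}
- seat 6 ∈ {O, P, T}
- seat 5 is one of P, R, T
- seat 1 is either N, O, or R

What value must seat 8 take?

The 8 variables draw from only 8 values {M, N, O, P, Q, R, S, T}, so each is used; only seat 2 can be M, hence seat 2 = M.
The 7 still-open variables draw from only 7 values {N, O, P, Q, R, S, T}, so each is used; only seat 1 can be N, hence seat 1 = N.
The 6 still-open variables together cover exactly {O, P, Q, R, S, T} — 6 values for 6 variables — and O appears only in seat 6's list, so seat 6 = O.
The 5 still-open variables draw from only 5 values {P, Q, R, S, T}, so each is used; only seat 8 can be Q, hence seat 8 = Q.

Q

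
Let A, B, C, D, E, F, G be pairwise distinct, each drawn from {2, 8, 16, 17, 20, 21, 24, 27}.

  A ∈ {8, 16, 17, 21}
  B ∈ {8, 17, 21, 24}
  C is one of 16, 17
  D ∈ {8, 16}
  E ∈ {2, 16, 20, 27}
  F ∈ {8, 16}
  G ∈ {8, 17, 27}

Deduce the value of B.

24

D and F between them cover only {8, 16} — a naked pair. Remove those values from A, B, C, E, G.
C has just one choice, so C = 17. So A, B, G can't be 17.
G's domain is down to {27}, so G = 27. Remove 27 from E.
A must be 21 (only option left). So B can't be 21.
So B = 24.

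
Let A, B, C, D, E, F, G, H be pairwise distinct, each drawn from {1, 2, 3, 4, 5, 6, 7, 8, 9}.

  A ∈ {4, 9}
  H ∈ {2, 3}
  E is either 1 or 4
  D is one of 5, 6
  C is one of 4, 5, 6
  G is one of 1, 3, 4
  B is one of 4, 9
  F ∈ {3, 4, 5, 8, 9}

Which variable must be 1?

E

Among the 8 variables, 2 fits only H (and all 8 values in {1, 2, 3, 4, 5, 6, 8, 9} must be used), so H = 2.
The 7 still-open variables together cover exactly {1, 3, 4, 5, 6, 8, 9} — 7 values for 7 variables — and 8 appears only in F's list, so F = 8.
The 6 still-open variables together cover exactly {1, 3, 4, 5, 6, 9} — 6 values for 6 variables — and 3 appears only in G's list, so G = 3.
Among the 5 still-open variables, 1 fits only E (and all 5 values in {1, 4, 5, 6, 9} must be used), so E = 1.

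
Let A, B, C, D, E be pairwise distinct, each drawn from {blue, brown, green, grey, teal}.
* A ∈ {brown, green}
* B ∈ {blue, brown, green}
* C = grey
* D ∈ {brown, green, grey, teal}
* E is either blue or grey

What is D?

teal

C's domain is down to {grey}, so C = grey. Remove grey from D, E.
That leaves E = blue. So B can't be blue.
The 3 still-open variables draw from only 3 values {brown, green, teal}, so each is used; only D can be teal, hence D = teal.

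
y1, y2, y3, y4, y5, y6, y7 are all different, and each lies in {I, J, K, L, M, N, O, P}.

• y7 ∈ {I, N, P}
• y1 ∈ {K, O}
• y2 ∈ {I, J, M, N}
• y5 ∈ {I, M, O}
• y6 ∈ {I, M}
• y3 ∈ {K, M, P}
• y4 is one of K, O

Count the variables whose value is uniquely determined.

Among the 7 variables, J fits only y2 (and all 7 values in {I, J, K, M, N, O, P} must be used), so y2 = J.
Among the 6 still-open variables, N fits only y7 (and all 6 values in {I, K, M, N, O, P} must be used), so y7 = N.
The 5 still-open variables draw from only 5 values {I, K, M, O, P}, so each is used; only y3 can be P, hence y3 = P.
The 2 variables y1 and y4 are confined to {K, O}, which locks those values in; drop them from y5.
Determined: y2=J, y3=P, y7=N. The other variables each still have more than one consistent value. That makes 3.

3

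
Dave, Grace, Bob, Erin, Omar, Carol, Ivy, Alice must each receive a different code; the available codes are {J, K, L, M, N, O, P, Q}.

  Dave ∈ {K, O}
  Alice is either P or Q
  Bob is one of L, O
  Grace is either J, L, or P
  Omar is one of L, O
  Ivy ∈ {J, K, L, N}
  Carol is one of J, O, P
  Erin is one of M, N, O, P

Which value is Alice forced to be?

Q

The 8 variables together cover exactly {J, K, L, M, N, O, P, Q} — 8 values for 8 variables — and M appears only in Erin's list, so Erin = M.
The 7 still-open variables draw from only 7 values {J, K, L, N, O, P, Q}, so each is used; only Ivy can be N, hence Ivy = N.
The 6 still-open variables together cover exactly {J, K, L, O, P, Q} — 6 values for 6 variables — and K appears only in Dave's list, so Dave = K.
The 5 still-open variables draw from only 5 values {J, L, O, P, Q}, so each is used; only Alice can be Q, hence Alice = Q.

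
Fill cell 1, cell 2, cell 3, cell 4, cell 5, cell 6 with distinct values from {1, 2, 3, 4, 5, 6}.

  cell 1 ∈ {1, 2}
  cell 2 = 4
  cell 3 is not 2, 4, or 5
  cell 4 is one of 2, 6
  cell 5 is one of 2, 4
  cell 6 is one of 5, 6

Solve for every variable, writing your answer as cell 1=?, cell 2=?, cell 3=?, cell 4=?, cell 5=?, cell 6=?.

cell 1=1, cell 2=4, cell 3=3, cell 4=6, cell 5=2, cell 6=5

cell 2's domain is down to {4}, so cell 2 = 4. Eliminate 4 elsewhere: cell 5.
That leaves cell 5 = 2. Eliminate 2 elsewhere: cell 1, cell 4.
cell 1 has just one choice, so cell 1 = 1. Strike 1 from cell 3.
cell 4 has just one choice, so cell 4 = 6. Remove 6 from cell 3, cell 6.
That leaves cell 6 = 5.
cell 3's domain is down to {3}, so cell 3 = 3.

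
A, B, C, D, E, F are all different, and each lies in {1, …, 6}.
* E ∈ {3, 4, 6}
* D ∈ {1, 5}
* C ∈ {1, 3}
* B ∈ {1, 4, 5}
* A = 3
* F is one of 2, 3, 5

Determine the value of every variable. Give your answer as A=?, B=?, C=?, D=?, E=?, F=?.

A must be 3 (only option left). Strike 3 from C, E, F.
C has just one choice, so C = 1. Remove 1 from B, D.
D must be 5 (only option left). Eliminate 5 elsewhere: B, F.
That leaves F = 2.
B must be 4 (only option left). Eliminate 4 elsewhere: E.
E has just one choice, so E = 6.

A=3, B=4, C=1, D=5, E=6, F=2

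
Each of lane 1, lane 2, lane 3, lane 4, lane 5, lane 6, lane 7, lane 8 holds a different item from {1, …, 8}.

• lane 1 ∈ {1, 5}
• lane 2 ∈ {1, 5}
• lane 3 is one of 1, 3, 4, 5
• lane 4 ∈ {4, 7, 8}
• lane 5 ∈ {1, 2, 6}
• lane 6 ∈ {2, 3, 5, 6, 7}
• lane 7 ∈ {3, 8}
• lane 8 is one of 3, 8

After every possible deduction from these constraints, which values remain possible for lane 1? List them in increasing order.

lane 1 and lane 2 share exactly the 2 values {1, 5}; by pigeonhole those values go to them, so strike 1, 5 from lane 3, lane 5, lane 6.
lane 7 and lane 8 between them cover only {3, 8} — a naked pair. Remove those values from lane 3, lane 4, lane 6.
lane 3 has just one choice, so lane 3 = 4. Remove 4 from lane 4.
lane 4's domain is down to {7}, so lane 4 = 7. Remove 7 from lane 6.
No further eliminations apply; lane 1 can still be any of 1, 5.

1, 5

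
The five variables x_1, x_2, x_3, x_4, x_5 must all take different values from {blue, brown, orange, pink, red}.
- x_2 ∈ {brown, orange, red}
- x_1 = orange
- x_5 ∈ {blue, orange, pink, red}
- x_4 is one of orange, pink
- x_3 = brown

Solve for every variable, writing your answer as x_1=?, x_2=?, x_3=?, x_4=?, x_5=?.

x_1 has just one choice, so x_1 = orange. Remove orange from x_2, x_4, x_5.
x_3 must be brown (only option left). So x_2 can't be brown.
That leaves x_4 = pink. Eliminate pink elsewhere: x_5.
That leaves x_2 = red. Eliminate red elsewhere: x_5.
x_5 must be blue (only option left).

x_1=orange, x_2=red, x_3=brown, x_4=pink, x_5=blue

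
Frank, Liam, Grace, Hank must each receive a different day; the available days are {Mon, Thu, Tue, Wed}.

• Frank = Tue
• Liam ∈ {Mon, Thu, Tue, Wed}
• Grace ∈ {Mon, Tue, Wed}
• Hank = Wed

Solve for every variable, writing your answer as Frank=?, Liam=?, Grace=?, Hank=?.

Frank must be Tue (only option left). Remove Tue from Liam, Grace.
That leaves Hank = Wed. So Liam, Grace can't be Wed.
Grace must be Mon (only option left). Remove Mon from Liam.
Liam must be Thu (only option left).

Frank=Tue, Liam=Thu, Grace=Mon, Hank=Wed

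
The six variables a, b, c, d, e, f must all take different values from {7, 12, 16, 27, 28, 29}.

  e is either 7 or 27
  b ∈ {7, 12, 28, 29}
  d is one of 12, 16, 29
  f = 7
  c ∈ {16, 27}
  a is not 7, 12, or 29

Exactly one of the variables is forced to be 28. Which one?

a

f must be 7 (only option left). Strike 7 from b, e.
e has just one choice, so e = 27. Remove 27 from a, c.
c must be 16 (only option left). So a, d can't be 16.
So 28 goes to a.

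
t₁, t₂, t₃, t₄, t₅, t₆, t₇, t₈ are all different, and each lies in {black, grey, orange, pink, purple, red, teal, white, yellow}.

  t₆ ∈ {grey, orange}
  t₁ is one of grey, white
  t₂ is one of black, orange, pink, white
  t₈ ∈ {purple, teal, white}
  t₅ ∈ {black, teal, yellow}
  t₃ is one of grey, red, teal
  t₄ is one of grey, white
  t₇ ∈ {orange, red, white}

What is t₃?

teal

The 2 variables t₁ and t₄ are confined to {grey, white}, which locks those values in; drop them from t₂, t₃, t₆, t₇, t₈.
t₆ must be orange (only option left). Remove orange from t₂, t₇.
t₇ must be red (only option left). So t₃ can't be red.
So t₃ = teal.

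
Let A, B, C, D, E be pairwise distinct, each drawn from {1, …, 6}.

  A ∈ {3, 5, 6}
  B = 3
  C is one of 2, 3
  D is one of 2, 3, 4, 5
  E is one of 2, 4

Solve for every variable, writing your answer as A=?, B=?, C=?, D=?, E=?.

B has just one choice, so B = 3. Remove 3 from A, C, D.
C must be 2 (only option left). Eliminate 2 elsewhere: D, E.
E has just one choice, so E = 4. Remove 4 from D.
That leaves D = 5. Eliminate 5 elsewhere: A.
A's domain is down to {6}, so A = 6.

A=6, B=3, C=2, D=5, E=4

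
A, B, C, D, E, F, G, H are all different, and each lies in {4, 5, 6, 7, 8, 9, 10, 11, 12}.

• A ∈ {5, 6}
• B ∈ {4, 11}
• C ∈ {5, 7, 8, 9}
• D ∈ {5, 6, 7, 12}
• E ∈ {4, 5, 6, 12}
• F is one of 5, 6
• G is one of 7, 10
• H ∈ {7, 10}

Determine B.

11

A and F share exactly the 2 values {5, 6}; by pigeonhole those values go to them, so strike 5, 6 from C, D, E.
G and H between them cover only {7, 10} — a naked pair. Remove those values from C, D.
D has just one choice, so D = 12. Eliminate 12 elsewhere: E.
E must be 4 (only option left). Remove 4 from B.
So B = 11.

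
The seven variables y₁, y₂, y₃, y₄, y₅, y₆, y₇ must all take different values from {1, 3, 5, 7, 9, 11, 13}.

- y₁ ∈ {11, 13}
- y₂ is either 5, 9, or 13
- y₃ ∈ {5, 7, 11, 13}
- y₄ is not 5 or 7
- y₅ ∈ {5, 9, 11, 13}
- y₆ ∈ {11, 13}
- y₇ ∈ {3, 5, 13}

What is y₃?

7

The 7 variables together cover exactly {1, 3, 5, 7, 9, 11, 13} — 7 values for 7 variables — and 1 appears only in y₄'s list, so y₄ = 1.
The 6 still-open variables together cover exactly {3, 5, 7, 9, 11, 13} — 6 values for 6 variables — and 3 appears only in y₇'s list, so y₇ = 3.
The 5 still-open variables draw from only 5 values {5, 7, 9, 11, 13}, so each is used; only y₃ can be 7, hence y₃ = 7.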